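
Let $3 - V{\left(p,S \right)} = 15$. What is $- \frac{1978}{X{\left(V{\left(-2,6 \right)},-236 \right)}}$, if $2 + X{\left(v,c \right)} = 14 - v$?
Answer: $- \frac{989}{12} \approx -82.417$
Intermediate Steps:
$V{\left(p,S \right)} = -12$ ($V{\left(p,S \right)} = 3 - 15 = -12$)
$X{\left(v,c \right)} = 12 - v$ ($X{\left(v,c \right)} = -2 - \left(-14 + v\right) = 12 - v$)
$- \frac{1978}{X{\left(V{\left(-2,6 \right)},-236 \right)}} = - \frac{1978}{12 - -12} = - \frac{1978}{12 + 12} = - \frac{1978}{24} = \left(-1978\right) \frac{1}{24} = - \frac{989}{12}$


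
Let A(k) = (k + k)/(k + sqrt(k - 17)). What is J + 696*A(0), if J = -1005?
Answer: -1005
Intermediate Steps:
A(k) = 2*k/(k + sqrt(-17 + k)) (A(k) = (2*k)/(k + sqrt(-17 + k)) = 2*k/(k + sqrt(-17 + k)))
J + 696*A(0) = -1005 + 696*(2*0/(0 + sqrt(-17 + 0))) = -1005 + 696*(2*0/(0 + sqrt(-17))) = -1005 + 696*(2*0/(0 + I*sqrt(17))) = -1005 + 696*(2*0/(I*sqrt(17))) = -1005 + 696*(2*0*(-I*sqrt(17)/17)) = -1005 + 696*0 = -1005 + 0 = -1005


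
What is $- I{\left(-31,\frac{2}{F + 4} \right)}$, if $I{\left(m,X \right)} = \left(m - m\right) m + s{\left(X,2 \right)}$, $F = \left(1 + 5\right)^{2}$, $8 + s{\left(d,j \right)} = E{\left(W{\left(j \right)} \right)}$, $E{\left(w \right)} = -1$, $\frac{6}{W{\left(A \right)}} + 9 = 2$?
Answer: $9$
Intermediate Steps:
$W{\left(A \right)} = - \frac{6}{7}$ ($W{\left(A \right)} = \frac{6}{-9 + 2} = \frac{6}{-7} = 6 \left(- \frac{1}{7}\right) = - \frac{6}{7}$)
$s{\left(d,j \right)} = -9$ ($s{\left(d,j \right)} = -8 - 1 = -9$)
$F = 36$ ($F = 6^{2} = 36$)
$I{\left(m,X \right)} = -9$ ($I{\left(m,X \right)} = \left(m - m\right) m - 9 = 0 m - 9 = 0 - 9 = -9$)
$- I{\left(-31,\frac{2}{F + 4} \right)} = \left(-1\right) \left(-9\right) = 9$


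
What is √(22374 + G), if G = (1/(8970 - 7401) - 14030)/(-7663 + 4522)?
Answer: √60390632454368415/1642743 ≈ 149.59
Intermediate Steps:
G = 22013069/4928229 (G = (1/1569 - 14030)/(-3141) = (1/1569 - 14030)*(-1/3141) = -22013069/1569*(-1/3141) = 22013069/4928229 ≈ 4.4667)
√(22374 + G) = √(22374 + 22013069/4928229) = √(110286208715/4928229) = √60390632454368415/1642743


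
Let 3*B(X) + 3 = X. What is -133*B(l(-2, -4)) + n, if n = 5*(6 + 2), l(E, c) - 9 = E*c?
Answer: -1742/3 ≈ -580.67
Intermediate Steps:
l(E, c) = 9 + E*c
B(X) = -1 + X/3
n = 40 (n = 5*8 = 40)
-133*B(l(-2, -4)) + n = -133*(-1 + (9 - 2*(-4))/3) + 40 = -133*(-1 + (9 + 8)/3) + 40 = -133*(-1 + (⅓)*17) + 40 = -133*(-1 + 17/3) + 40 = -133*14/3 + 40 = -1862/3 + 40 = -1742/3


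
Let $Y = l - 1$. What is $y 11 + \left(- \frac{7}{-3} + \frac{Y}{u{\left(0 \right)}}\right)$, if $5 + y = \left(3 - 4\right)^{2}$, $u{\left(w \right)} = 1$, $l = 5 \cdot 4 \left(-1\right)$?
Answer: $- \frac{188}{3} \approx -62.667$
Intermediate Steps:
$l = -20$ ($l = 20 \left(-1\right) = -20$)
$Y = -21$ ($Y = -20 - 1 = -21$)
$y = -4$ ($y = -5 + \left(3 - 4\right)^{2} = -5 + \left(-1\right)^{2} = -5 + 1 = -4$)
$y 11 + \left(- \frac{7}{-3} + \frac{Y}{u{\left(0 \right)}}\right) = \left(-4\right) 11 - \left(21 - \frac{7}{3}\right) = -44 - \frac{56}{3} = - \frac{188}{3}$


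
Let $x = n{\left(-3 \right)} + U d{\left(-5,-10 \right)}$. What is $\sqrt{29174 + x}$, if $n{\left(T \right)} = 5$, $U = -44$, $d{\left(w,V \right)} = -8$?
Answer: $\sqrt{29531} \approx 171.85$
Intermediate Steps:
$x = 357$ ($x = 5 - -352 = 5 + 352 = 357$)
$\sqrt{29174 + x} = \sqrt{29174 + 357} = \sqrt{29531}$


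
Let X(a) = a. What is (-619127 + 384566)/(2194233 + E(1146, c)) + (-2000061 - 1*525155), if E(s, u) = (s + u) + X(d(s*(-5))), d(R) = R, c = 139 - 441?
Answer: -5528574308513/2189347 ≈ -2.5252e+6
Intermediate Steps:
c = -302
E(s, u) = u - 4*s (E(s, u) = (s + u) + s*(-5) = (s + u) - 5*s = u - 4*s)
(-619127 + 384566)/(2194233 + E(1146, c)) + (-2000061 - 1*525155) = (-619127 + 384566)/(2194233 + (-302 - 4*1146)) + (-2000061 - 1*525155) = -234561/(2194233 + (-302 - 4584)) + (-2000061 - 525155) = -234561/(2194233 - 4886) - 2525216 = -234561/2189347 - 2525216 = -5528574308513/2189347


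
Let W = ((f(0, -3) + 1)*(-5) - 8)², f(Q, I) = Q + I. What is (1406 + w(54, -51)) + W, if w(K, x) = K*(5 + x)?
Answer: -1074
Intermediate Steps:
f(Q, I) = I + Q
W = 4 (W = (((-3 + 0) + 1)*(-5) - 8)² = ((-3 + 1)*(-5) - 8)² = (-2*(-5) - 8)² = (10 - 8)² = 2² = 4)
(1406 + w(54, -51)) + W = (1406 + 54*(5 - 51)) + 4 = (1406 + 54*(-46)) + 4 = (1406 - 2484) + 4 = -1078 + 4 = -1074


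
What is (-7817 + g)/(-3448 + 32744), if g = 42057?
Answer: 2140/1831 ≈ 1.1688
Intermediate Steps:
(-7817 + g)/(-3448 + 32744) = (-7817 + 42057)/(-3448 + 32744) = 34240/29296 = 34240*(1/29296) = 2140/1831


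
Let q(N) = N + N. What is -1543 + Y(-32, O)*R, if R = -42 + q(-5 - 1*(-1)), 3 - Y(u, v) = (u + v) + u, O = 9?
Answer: -4443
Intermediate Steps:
Y(u, v) = 3 - v - 2*u (Y(u, v) = 3 - ((u + v) + u) = 3 - (v + 2*u) = 3 + (-v - 2*u) = 3 - v - 2*u)
q(N) = 2*N
R = -50 (R = -42 + 2*(-5 - 1*(-1)) = -42 + 2*(-5 + 1) = -42 + 2*(-4) = -42 - 8 = -50)
-1543 + Y(-32, O)*R = -1543 + (3 - 1*9 - 2*(-32))*(-50) = -1543 + (3 - 9 + 64)*(-50) = -1543 + 58*(-50) = -1543 - 2900 = -4443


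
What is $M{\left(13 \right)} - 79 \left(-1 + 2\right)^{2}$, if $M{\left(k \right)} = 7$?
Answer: $-72$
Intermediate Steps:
$M{\left(13 \right)} - 79 \left(-1 + 2\right)^{2} = 7 - 79 \left(-1 + 2\right)^{2} = 7 - 79 \cdot 1^{2} = 7 - 79 = -72$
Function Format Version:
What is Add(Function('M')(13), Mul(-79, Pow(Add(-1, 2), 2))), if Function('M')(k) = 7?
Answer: -72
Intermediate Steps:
Add(Function('M')(13), Mul(-79, Pow(Add(-1, 2), 2))) = Add(7, Mul(-79, Pow(Add(-1, 2), 2))) = Add(7, Mul(-79, Pow(1, 2))) = Add(7, Mul(-79, 1)) = Add(7, -79) = -72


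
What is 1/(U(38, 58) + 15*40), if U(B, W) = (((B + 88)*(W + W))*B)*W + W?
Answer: 1/32214322 ≈ 3.1042e-8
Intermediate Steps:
U(B, W) = W + 2*B*W**2*(88 + B) (U(B, W) = (((88 + B)*(2*W))*B)*W + W = ((2*W*(88 + B))*B)*W + W = (2*B*W*(88 + B))*W + W = 2*B*W**2*(88 + B) + W = W + 2*B*W**2*(88 + B))
1/(U(38, 58) + 15*40) = 1/(58*(1 + 2*58*38**2 + 176*38*58) + 15*40) = 1/(58*(1 + 2*58*1444 + 387904) + 600) = 1/(58*(1 + 167504 + 387904) + 600) = 1/(58*555409 + 600) = 1/(32213722 + 600) = 1/32214322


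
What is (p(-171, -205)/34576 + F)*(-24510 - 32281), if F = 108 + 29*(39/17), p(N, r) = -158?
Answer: -2912932661023/293896 ≈ -9.9114e+6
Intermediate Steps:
F = 2967/17 (F = 108 + 29*(39*(1/17)) = 108 + 29*(39/17) = 108 + 1131/17 = 2967/17 ≈ 174.53)
(p(-171, -205)/34576 + F)*(-24510 - 32281) = (-158/34576 + 2967/17)*(-24510 - 32281) = (-158*1/34576 + 2967/17)*(-56791) = (-79/17288 + 2967/17)*(-56791) = (51292153/293896)*(-56791) = -2912932661023/293896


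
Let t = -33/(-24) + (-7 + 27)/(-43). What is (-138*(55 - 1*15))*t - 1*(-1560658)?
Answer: 66892324/43 ≈ 1.5556e+6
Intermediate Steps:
t = 313/344 (t = -33*(-1/24) + 20*(-1/43) = 11/8 - 20/43 = 313/344 ≈ 0.90988)
(-138*(55 - 1*15))*t - 1*(-1560658) = -138*(55 - 1*15)*(313/344) - 1*(-1560658) = -138*(55 - 15)*(313/344) + 1560658 = -138*40*(313/344) + 1560658 = -5520*313/344 + 1560658 = -215970/43 + 1560658 = 66892324/43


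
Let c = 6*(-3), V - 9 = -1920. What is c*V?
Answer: 34398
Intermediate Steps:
V = -1911 (V = 9 - 1920 = -1911)
c = -18
c*V = -18*(-1911) = 34398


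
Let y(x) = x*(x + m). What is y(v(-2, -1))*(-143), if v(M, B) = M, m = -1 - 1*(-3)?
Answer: 0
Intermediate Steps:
m = 2 (m = -1 + 3 = 2)
y(x) = x*(2 + x) (y(x) = x*(x + 2) = x*(2 + x))
y(v(-2, -1))*(-143) = -2*(2 - 2)*(-143) = -2*0*(-143) = 0*(-143) = 0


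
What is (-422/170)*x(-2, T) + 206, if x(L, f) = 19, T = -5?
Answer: 13501/85 ≈ 158.84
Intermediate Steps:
(-422/170)*x(-2, T) + 206 = -422/170*19 + 206 = -422*1/170*19 + 206 = -211/85*19 + 206 = -4009/85 + 206 = 13501/85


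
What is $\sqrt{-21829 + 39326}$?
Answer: $\sqrt{17497} \approx 132.28$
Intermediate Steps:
$\sqrt{-21829 + 39326} = \sqrt{17497}$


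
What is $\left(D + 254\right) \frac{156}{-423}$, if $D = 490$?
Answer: $- \frac{12896}{47} \approx -274.38$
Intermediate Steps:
$\left(D + 254\right) \frac{156}{-423} = \left(490 + 254\right) \frac{156}{-423} = 744 \cdot 156 \left(- \frac{1}{423}\right) = 744 \left(- \frac{52}{141}\right) = - \frac{12896}{47}$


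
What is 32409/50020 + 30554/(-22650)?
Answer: -79424723/113295300 ≈ -0.70104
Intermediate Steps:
32409/50020 + 30554/(-22650) = 32409*(1/50020) + 30554*(-1/22650) = 32409/50020 - 15277/11325 = -79424723/113295300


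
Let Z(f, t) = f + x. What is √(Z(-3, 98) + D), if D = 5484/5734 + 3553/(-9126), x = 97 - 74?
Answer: √9256772596962/670878 ≈ 4.5351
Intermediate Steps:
x = 23
Z(f, t) = 23 + f (Z(f, t) = f + 23 = 23 + f)
D = 14837041/26164242 (D = 5484*(1/5734) + 3553*(-1/9126) = 2742/2867 - 3553/9126 = 14837041/26164242 ≈ 0.56707)
√(Z(-3, 98) + D) = √((23 - 3) + 14837041/26164242) = √(20 + 14837041/26164242) = √(538121881/26164242) = √9256772596962/670878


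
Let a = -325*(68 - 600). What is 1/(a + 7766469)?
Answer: 1/7939369 ≈ 1.2595e-7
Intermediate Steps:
a = 172900 (a = -325*(-532) = 172900)
1/(a + 7766469) = 1/(172900 + 7766469) = 1/7939369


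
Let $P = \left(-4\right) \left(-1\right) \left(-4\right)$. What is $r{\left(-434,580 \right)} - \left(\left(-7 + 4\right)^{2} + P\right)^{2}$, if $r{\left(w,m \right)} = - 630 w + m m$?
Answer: $609771$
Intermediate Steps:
$r{\left(w,m \right)} = m^{2} - 630 w$ ($r{\left(w,m \right)} = - 630 w + m^{2} = m^{2} - 630 w$)
$P = -16$ ($P = 4 \left(-4\right) = -16$)
$r{\left(-434,580 \right)} - \left(\left(-7 + 4\right)^{2} + P\right)^{2} = \left(580^{2} - -273420\right) - \left(\left(-7 + 4\right)^{2} - 16\right)^{2} = \left(336400 + 273420\right) - \left(\left(-3\right)^{2} - 16\right)^{2} = 609820 - \left(9 - 16\right)^{2} = 609820 - \left(-7\right)^{2} = 609820 - 49 = 609771$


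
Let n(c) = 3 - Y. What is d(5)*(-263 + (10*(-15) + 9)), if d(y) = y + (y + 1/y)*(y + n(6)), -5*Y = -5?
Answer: -83628/5 ≈ -16726.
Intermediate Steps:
Y = 1 (Y = -⅕*(-5) = 1)
n(c) = 2 (n(c) = 3 - 1*1 = 3 - 1 = 2)
d(y) = y + (2 + y)*(y + 1/y) (d(y) = y + (y + 1/y)*(y + 2) = y + (y + 1/y)*(2 + y) = y + (2 + y)*(y + 1/y))
d(5)*(-263 + (10*(-15) + 9)) = (1 + 5² + 2/5 + 3*5)*(-263 + (10*(-15) + 9)) = (1 + 25 + 2*(⅕) + 15)*(-263 + (-150 + 9)) = (1 + 25 + ⅖ + 15)*(-263 - 141) = (207/5)*(-404) = -83628/5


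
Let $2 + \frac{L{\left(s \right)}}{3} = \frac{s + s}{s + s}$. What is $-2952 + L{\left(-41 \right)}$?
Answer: $-2955$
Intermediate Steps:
$L{\left(s \right)} = -3$ ($L{\left(s \right)} = -6 + 3 \frac{s + s}{s + s} = -6 + 3 \frac{2 s}{2 s} = -6 + 3 \cdot 2 s \frac{1}{2 s} = -6 + 3 \cdot 1 = -6 + 3 = -3$)
$-2952 + L{\left(-41 \right)} = -2952 - 3 = -2955$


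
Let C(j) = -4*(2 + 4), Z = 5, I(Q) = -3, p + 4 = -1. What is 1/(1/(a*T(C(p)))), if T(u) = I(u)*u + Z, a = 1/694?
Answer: 77/694 ≈ 0.11095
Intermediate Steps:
p = -5 (p = -4 - 1 = -5)
a = 1/694 ≈ 0.0014409
C(j) = -24 (C(j) = -4*6 = -24)
T(u) = 5 - 3*u (T(u) = -3*u + 5 = 5 - 3*u)
1/(1/(a*T(C(p)))) = 1/(1/((5 - 3*(-24))/694)) = 1/(1/((5 + 72)/694)) = 1/(1/((1/694)*77)) = 1/(1/(77/694)) = 1/(694/77) = 77/694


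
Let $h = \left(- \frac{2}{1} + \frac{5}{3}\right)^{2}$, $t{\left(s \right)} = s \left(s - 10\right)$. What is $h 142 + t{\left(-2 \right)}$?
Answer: $\frac{358}{9} \approx 39.778$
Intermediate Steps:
$t{\left(s \right)} = s \left(-10 + s\right)$
$h = \frac{1}{9}$ ($h = \left(\left(-2\right) 1 + 5 \cdot \frac{1}{3}\right)^{2} = \left(-2 + \frac{5}{3}\right)^{2} = \left(- \frac{1}{3}\right)^{2} = \frac{1}{9} \approx 0.11111$)
$h 142 + t{\left(-2 \right)} = \frac{1}{9} \cdot 142 - 2 \left(-10 - 2\right) = \frac{142}{9} - -24 = \frac{142}{9} + 24 = \frac{358}{9}$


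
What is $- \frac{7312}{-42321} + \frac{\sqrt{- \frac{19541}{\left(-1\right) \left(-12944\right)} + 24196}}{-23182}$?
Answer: $\frac{7312}{42321} - \frac{\sqrt{253357347747}}{75016952} \approx 0.16606$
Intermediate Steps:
$- \frac{7312}{-42321} + \frac{\sqrt{- \frac{19541}{\left(-1\right) \left(-12944\right)} + 24196}}{-23182} = \left(-7312\right) \left(- \frac{1}{42321}\right) + \sqrt{- \frac{19541}{12944} + 24196} \left(- \frac{1}{23182}\right) = \frac{7312}{42321} + \sqrt{\left(-19541\right) \frac{1}{12944} + 24196} \left(- \frac{1}{23182}\right) = \frac{7312}{42321} + \sqrt{- \frac{19541}{12944} + 24196} \left(- \frac{1}{23182}\right) = \frac{7312}{42321} + \sqrt{\frac{313173483}{12944}} \left(- \frac{1}{23182}\right) = \frac{7312}{42321} + \frac{\sqrt{253357347747}}{3236} \left(- \frac{1}{23182}\right) = \frac{7312}{42321} - \frac{\sqrt{253357347747}}{75016952}$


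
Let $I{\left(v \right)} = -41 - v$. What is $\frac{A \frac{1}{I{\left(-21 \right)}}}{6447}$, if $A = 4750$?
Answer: $- \frac{475}{12894} \approx -0.036839$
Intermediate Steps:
$\frac{A \frac{1}{I{\left(-21 \right)}}}{6447} = \frac{4750 \frac{1}{-41 - -21}}{6447} = \frac{4750}{-41 + 21} \cdot \frac{1}{6447} = \frac{4750}{-20} \cdot \frac{1}{6447} = 4750 \left(- \frac{1}{20}\right) \frac{1}{6447} = \left(- \frac{475}{2}\right) \frac{1}{6447} = - \frac{475}{12894}$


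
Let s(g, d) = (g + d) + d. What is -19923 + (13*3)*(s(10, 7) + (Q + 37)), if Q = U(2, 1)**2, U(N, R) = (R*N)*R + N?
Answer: -16920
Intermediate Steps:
s(g, d) = g + 2*d (s(g, d) = (d + g) + d = g + 2*d)
U(N, R) = N + N*R**2 (U(N, R) = (N*R)*R + N = N*R**2 + N = N + N*R**2)
Q = 16 (Q = (2*(1 + 1**2))**2 = (2*(1 + 1))**2 = (2*2)**2 = 4**2 = 16)
-19923 + (13*3)*(s(10, 7) + (Q + 37)) = -19923 + (13*3)*((10 + 2*7) + (16 + 37)) = -19923 + 39*((10 + 14) + 53) = -19923 + 39*(24 + 53) = -19923 + 39*77 = -19923 + 3003 = -16920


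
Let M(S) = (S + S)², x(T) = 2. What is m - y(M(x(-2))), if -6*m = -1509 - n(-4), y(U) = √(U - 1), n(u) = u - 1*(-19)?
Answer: 254 - √15 ≈ 250.13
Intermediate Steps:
n(u) = 19 + u (n(u) = u + 19 = 19 + u)
M(S) = 4*S² (M(S) = (2*S)² = 4*S²)
y(U) = √(-1 + U)
m = 254 (m = -(-1509 - (19 - 4))/6 = -(-1509 - 1*15)/6 = -(-1509 - 15)/6 = -⅙*(-1524) = 254)
m - y(M(x(-2))) = 254 - √(-1 + 4*2²) = 254 - √(-1 + 4*4) = 254 - √(-1 + 16) = 254 - √15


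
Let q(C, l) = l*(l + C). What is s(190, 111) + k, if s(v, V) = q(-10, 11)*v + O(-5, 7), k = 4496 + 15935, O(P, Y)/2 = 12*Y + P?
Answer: 22679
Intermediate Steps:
O(P, Y) = 2*P + 24*Y (O(P, Y) = 2*(12*Y + P) = 2*(P + 12*Y) = 2*P + 24*Y)
q(C, l) = l*(C + l)
k = 20431
s(v, V) = 158 + 11*v (s(v, V) = (11*(-10 + 11))*v + (2*(-5) + 24*7) = (11*1)*v + (-10 + 168) = 11*v + 158 = 158 + 11*v)
s(190, 111) + k = (158 + 11*190) + 20431 = (158 + 2090) + 20431 = 2248 + 20431 = 22679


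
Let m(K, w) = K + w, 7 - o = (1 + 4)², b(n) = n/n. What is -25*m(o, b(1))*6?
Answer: 2550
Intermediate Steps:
b(n) = 1
o = -18 (o = 7 - (1 + 4)² = 7 - 1*5² = 7 - 1*25 = 7 - 25 = -18)
-25*m(o, b(1))*6 = -25*(-18 + 1)*6 = -25*(-17)*6 = 425*6 = 2550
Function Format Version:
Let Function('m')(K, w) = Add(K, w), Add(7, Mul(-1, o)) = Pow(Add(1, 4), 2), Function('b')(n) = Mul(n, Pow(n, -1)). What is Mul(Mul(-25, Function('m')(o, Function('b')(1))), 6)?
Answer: 2550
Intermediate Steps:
Function('b')(n) = 1
o = -18 (o = Add(7, Mul(-1, Pow(Add(1, 4), 2))) = Add(7, Mul(-1, Pow(5, 2))) = Add(7, Mul(-1, 25)) = Add(7, -25) = -18)
Mul(Mul(-25, Function('m')(o, Function('b')(1))), 6) = Mul(Mul(-25, Add(-18, 1)), 6) = Mul(Mul(-25, -17), 6) = Mul(425, 6) = 2550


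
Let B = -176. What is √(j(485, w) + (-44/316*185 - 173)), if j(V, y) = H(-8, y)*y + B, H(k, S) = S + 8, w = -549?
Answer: √1851294295/79 ≈ 544.64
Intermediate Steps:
H(k, S) = 8 + S
j(V, y) = -176 + y*(8 + y) (j(V, y) = (8 + y)*y - 176 = y*(8 + y) - 176 = -176 + y*(8 + y))
√(j(485, w) + (-44/316*185 - 173)) = √((-176 - 549*(8 - 549)) + (-44/316*185 - 173)) = √((-176 - 549*(-541)) + (-44*1/316*185 - 173)) = √((-176 + 297009) + (-11/79*185 - 173)) = √(296833 + (-2035/79 - 173)) = √(296833 - 15702/79) = √(23434105/79) = √1851294295/79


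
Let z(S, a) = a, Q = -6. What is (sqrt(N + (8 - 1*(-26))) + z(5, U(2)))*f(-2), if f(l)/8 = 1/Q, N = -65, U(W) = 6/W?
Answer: -4 - 4*I*sqrt(31)/3 ≈ -4.0 - 7.4237*I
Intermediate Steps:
f(l) = -4/3 (f(l) = 8/(-6) = 8*(-1/6) = -4/3)
(sqrt(N + (8 - 1*(-26))) + z(5, U(2)))*f(-2) = (sqrt(-65 + (8 - 1*(-26))) + 6/2)*(-4/3) = (sqrt(-65 + (8 + 26)) + 6*(1/2))*(-4/3) = (sqrt(-65 + 34) + 3)*(-4/3) = (sqrt(-31) + 3)*(-4/3) = (I*sqrt(31) + 3)*(-4/3) = (3 + I*sqrt(31))*(-4/3) = -4 - 4*I*sqrt(31)/3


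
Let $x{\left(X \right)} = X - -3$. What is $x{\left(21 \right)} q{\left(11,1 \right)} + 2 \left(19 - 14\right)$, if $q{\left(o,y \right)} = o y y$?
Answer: $274$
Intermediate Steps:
$x{\left(X \right)} = 3 + X$ ($x{\left(X \right)} = X + 3 = 3 + X$)
$q{\left(o,y \right)} = o y^{2}$
$x{\left(21 \right)} q{\left(11,1 \right)} + 2 \left(19 - 14\right) = \left(3 + 21\right) 11 \cdot 1^{2} + 2 \left(19 - 14\right) = 24 \cdot 11 \cdot 1 + 2 \left(19 - 14\right) = 24 \cdot 11 + 2 \cdot 5 = 264 + 10 = 274$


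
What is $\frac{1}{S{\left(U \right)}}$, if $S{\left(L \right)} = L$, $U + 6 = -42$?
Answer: $- \frac{1}{48} \approx -0.020833$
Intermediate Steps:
$U = -48$ ($U = -6 - 42 = -48$)
$\frac{1}{S{\left(U \right)}} = \frac{1}{-48} = - \frac{1}{48}$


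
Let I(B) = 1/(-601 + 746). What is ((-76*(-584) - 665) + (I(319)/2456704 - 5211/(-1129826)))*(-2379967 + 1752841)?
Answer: -2758655571186607210904619/100617241939520 ≈ -2.7417e+10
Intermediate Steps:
I(B) = 1/145
((-76*(-584) - 665) + (I(319)/2456704 - 5211/(-1129826)))*(-2379967 + 1752841) = ((-76*(-584) - 665) + ((1/145)/2456704 - 5211/(-1129826)))*(-2379967 + 1752841) = ((44384 - 665) + ((1/145)*(1/2456704) - 5211*(-1/1129826)))*(-627126) = (43719 + (1/356222080 + 5211/1129826))*(-627126) = (43719 + 928137194353/201234483879040)*(-627126) = (8797771328844944113/201234483879040)*(-627126) = -2758655571186607210904619/100617241939520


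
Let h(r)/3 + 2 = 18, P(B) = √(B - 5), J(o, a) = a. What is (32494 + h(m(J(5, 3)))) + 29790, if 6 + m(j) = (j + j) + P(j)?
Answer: 62332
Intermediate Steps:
P(B) = √(-5 + B)
m(j) = -6 + √(-5 + j) + 2*j (m(j) = -6 + ((j + j) + √(-5 + j)) = -6 + (2*j + √(-5 + j)) = -6 + (√(-5 + j) + 2*j) = -6 + √(-5 + j) + 2*j)
h(r) = 48 (h(r) = -6 + 3*18 = -6 + 54 = 48)
(32494 + h(m(J(5, 3)))) + 29790 = (32494 + 48) + 29790 = 32542 + 29790 = 62332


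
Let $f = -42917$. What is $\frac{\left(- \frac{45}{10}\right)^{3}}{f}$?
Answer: $\frac{729}{343336} \approx 0.0021233$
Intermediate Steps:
$\frac{\left(- \frac{45}{10}\right)^{3}}{f} = \frac{\left(- \frac{45}{10}\right)^{3}}{-42917} = \left(\left(-45\right) \frac{1}{10}\right)^{3} \left(- \frac{1}{42917}\right) = \left(- \frac{9}{2}\right)^{3} \left(- \frac{1}{42917}\right) = \left(- \frac{729}{8}\right) \left(- \frac{1}{42917}\right) = \frac{729}{343336}$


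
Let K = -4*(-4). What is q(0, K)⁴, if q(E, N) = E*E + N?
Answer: 65536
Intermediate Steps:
K = 16
q(E, N) = N + E² (q(E, N) = E² + N = N + E²)
q(0, K)⁴ = (16 + 0²)⁴ = (16 + 0)⁴ = 16⁴ = 65536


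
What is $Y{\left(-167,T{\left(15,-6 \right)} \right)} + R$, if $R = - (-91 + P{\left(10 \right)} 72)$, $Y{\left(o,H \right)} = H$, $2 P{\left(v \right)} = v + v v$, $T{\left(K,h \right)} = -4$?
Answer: $-3873$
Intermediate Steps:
$P{\left(v \right)} = \frac{v}{2} + \frac{v^{2}}{2}$ ($P{\left(v \right)} = \frac{v + v v}{2} = \frac{v + v^{2}}{2} = \frac{v}{2} + \frac{v^{2}}{2}$)
$R = -3869$ ($R = - (-91 + \frac{1}{2} \cdot 10 \left(1 + 10\right) 72) = - (-91 + \frac{1}{2} \cdot 10 \cdot 11 \cdot 72) = - (-91 + 55 \cdot 72) = - (-91 + 3960) = \left(-1\right) 3869 = -3869$)
$Y{\left(-167,T{\left(15,-6 \right)} \right)} + R = -4 - 3869 = -3873$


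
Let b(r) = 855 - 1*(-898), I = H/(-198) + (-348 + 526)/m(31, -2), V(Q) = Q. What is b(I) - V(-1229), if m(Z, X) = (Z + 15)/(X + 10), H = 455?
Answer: 2982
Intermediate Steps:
m(Z, X) = (15 + Z)/(10 + X)
I = 130511/4554 (I = 455/(-198) + (-348 + 526)/(((15 + 31)/(10 - 2))) = 455*(-1/198) + 178/((46/8)) = -455/198 + 178/(((1/8)*46)) = -455/198 + 178/(23/4) = -455/198 + 178*(4/23) = -455/198 + 712/23 = 130511/4554 ≈ 28.659)
b(r) = 1753 (b(r) = 855 + 898 = 1753)
b(I) - V(-1229) = 1753 - 1*(-1229) = 1753 + 1229 = 2982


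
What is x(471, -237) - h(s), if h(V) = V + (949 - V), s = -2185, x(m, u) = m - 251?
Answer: -729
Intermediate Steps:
x(m, u) = -251 + m
h(V) = 949
x(471, -237) - h(s) = (-251 + 471) - 1*949 = 220 - 949 = -729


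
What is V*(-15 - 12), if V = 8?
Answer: -216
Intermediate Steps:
V*(-15 - 12) = 8*(-15 - 12) = 8*(-27) = -216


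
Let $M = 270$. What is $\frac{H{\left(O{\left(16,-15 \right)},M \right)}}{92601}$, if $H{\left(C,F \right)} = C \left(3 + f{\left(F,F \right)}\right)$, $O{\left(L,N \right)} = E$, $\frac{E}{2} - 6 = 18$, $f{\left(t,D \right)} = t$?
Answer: $\frac{1456}{10289} \approx 0.14151$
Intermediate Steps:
$E = 48$ ($E = 12 + 2 \cdot 18 = 12 + 36 = 48$)
$O{\left(L,N \right)} = 48$
$H{\left(C,F \right)} = C \left(3 + F\right)$
$\frac{H{\left(O{\left(16,-15 \right)},M \right)}}{92601} = \frac{48 \left(3 + 270\right)}{92601} = 48 \cdot 273 \cdot \frac{1}{92601} = 13104 \cdot \frac{1}{92601} = \frac{1456}{10289}$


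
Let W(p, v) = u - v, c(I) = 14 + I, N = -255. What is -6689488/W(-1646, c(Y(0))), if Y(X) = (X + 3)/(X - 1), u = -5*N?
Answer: -418093/79 ≈ -5292.3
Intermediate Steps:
u = 1275 (u = -5*(-255) = 1275)
Y(X) = (3 + X)/(-1 + X)
W(p, v) = 1275 - v
-6689488/W(-1646, c(Y(0))) = -6689488/(1275 - (14 + (3 + 0)/(-1 + 0))) = -6689488/(1275 - (14 + 3/(-1))) = -6689488/(1275 - (14 - 1*3)) = -6689488/(1275 - (14 - 3)) = -6689488/(1275 - 1*11) = -6689488/(1275 - 11) = -6689488/1264 = -6689488*1/1264 = -418093/79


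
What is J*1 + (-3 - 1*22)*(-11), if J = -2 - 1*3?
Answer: 270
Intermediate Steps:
J = -5 (J = -2 - 3 = -5)
J*1 + (-3 - 1*22)*(-11) = -5*1 + (-3 - 1*22)*(-11) = -5 + (-3 - 22)*(-11) = -5 - 25*(-11) = -5 + 275 = 270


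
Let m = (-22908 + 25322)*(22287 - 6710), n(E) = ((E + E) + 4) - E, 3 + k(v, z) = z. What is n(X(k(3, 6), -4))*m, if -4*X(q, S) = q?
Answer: 244418707/2 ≈ 1.2221e+8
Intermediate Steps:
k(v, z) = -3 + z
X(q, S) = -q/4
n(E) = 4 + E (n(E) = (2*E + 4) - E = (4 + 2*E) - E = 4 + E)
m = 37602878 (m = 2414*15577 = 37602878)
n(X(k(3, 6), -4))*m = (4 - (-3 + 6)/4)*37602878 = (4 - ¼*3)*37602878 = (4 - ¾)*37602878 = (13/4)*37602878 = 244418707/2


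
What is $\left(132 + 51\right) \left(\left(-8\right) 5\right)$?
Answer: $-7320$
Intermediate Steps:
$\left(132 + 51\right) \left(\left(-8\right) 5\right) = 183 \left(-40\right) = -7320$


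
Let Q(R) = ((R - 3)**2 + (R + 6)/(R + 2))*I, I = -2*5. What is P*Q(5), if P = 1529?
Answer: -596310/7 ≈ -85187.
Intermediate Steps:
I = -10
Q(R) = -10*(-3 + R)**2 - 10*(6 + R)/(2 + R) (Q(R) = ((R - 3)**2 + (R + 6)/(R + 2))*(-10) = ((-3 + R)**2 + (6 + R)/(2 + R))*(-10) = -10*(-3 + R)**2 - 10*(6 + R)/(2 + R))
P*Q(5) = 1529*(10*(-24 - 1*5**3 + 2*5 + 4*5**2)/(2 + 5)) = 1529*(10*(-24 - 1*125 + 10 + 4*25)/7) = 1529*(10*(1/7)*(-24 - 125 + 10 + 100)) = 1529*(10*(1/7)*(-39)) = 1529*(-390/7) = -596310/7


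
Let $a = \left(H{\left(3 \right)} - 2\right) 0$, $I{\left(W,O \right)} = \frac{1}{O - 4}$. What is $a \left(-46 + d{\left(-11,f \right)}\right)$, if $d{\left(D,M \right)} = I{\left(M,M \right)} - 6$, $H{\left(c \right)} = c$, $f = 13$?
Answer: $0$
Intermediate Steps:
$I{\left(W,O \right)} = \frac{1}{-4 + O}$
$d{\left(D,M \right)} = -6 + \frac{1}{-4 + M}$ ($d{\left(D,M \right)} = \frac{1}{-4 + M} - 6 = -6 + \frac{1}{-4 + M}$)
$a = 0$ ($a = \left(3 - 2\right) 0 = 1 \cdot 0 = 0$)
$a \left(-46 + d{\left(-11,f \right)}\right) = 0 \left(-46 + \frac{25 - 78}{-4 + 13}\right) = 0 \left(-46 + \frac{25 - 78}{9}\right) = 0 \left(-46 + \frac{1}{9} \left(-53\right)\right) = 0 \left(-46 - \frac{53}{9}\right) = 0 \left(- \frac{467}{9}\right) = 0$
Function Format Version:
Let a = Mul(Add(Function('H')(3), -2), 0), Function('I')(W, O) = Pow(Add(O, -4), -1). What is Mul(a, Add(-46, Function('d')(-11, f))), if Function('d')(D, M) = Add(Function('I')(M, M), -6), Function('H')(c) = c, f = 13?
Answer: 0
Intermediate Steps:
Function('I')(W, O) = Pow(Add(-4, O), -1)
Function('d')(D, M) = Add(-6, Pow(Add(-4, M), -1)) (Function('d')(D, M) = Add(Pow(Add(-4, M), -1), -6) = Add(-6, Pow(Add(-4, M), -1)))
a = 0 (a = Mul(Add(3, -2), 0) = Mul(1, 0) = 0)
Mul(a, Add(-46, Function('d')(-11, f))) = Mul(0, Add(-46, Mul(Pow(Add(-4, 13), -1), Add(25, Mul(-6, 13))))) = Mul(0, Add(-46, Mul(Pow(9, -1), Add(25, -78)))) = Mul(0, Add(-46, Mul(Rational(1, 9), -53))) = Mul(0, Add(-46, Rational(-53, 9))) = Mul(0, Rational(-467, 9)) = 0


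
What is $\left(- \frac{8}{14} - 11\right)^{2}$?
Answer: $\frac{6561}{49} \approx 133.9$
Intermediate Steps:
$\left(- \frac{8}{14} - 11\right)^{2} = \left(\left(-8\right) \frac{1}{14} - 11\right)^{2} = \left(- \frac{4}{7} - 11\right)^{2} = \left(- \frac{81}{7}\right)^{2} = \frac{6561}{49}$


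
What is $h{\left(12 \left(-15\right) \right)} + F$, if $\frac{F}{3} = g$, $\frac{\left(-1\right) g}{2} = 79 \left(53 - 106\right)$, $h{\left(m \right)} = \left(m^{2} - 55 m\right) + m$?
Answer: $67242$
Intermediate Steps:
$h{\left(m \right)} = m^{2} - 54 m$
$g = 8374$ ($g = - 2 \cdot 79 \left(53 - 106\right) = - 2 \cdot 79 \left(-53\right) = \left(-2\right) \left(-4187\right) = 8374$)
$F = 25122$ ($F = 3 \cdot 8374 = 25122$)
$h{\left(12 \left(-15\right) \right)} + F = 12 \left(-15\right) \left(-54 + 12 \left(-15\right)\right) + 25122 = - 180 \left(-54 - 180\right) + 25122 = \left(-180\right) \left(-234\right) + 25122 = 42120 + 25122 = 67242$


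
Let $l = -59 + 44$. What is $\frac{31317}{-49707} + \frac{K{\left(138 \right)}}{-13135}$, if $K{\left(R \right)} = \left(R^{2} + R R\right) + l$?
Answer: $- \frac{20755346}{5881995} \approx -3.5286$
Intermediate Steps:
$l = -15$
$K{\left(R \right)} = -15 + 2 R^{2}$ ($K{\left(R \right)} = \left(R^{2} + R R\right) - 15 = \left(R^{2} + R^{2}\right) - 15 = 2 R^{2} - 15 = -15 + 2 R^{2}$)
$\frac{31317}{-49707} + \frac{K{\left(138 \right)}}{-13135} = \frac{31317}{-49707} + \frac{-15 + 2 \cdot 138^{2}}{-13135} = 31317 \left(- \frac{1}{49707}\right) + \left(-15 + 2 \cdot 19044\right) \left(- \frac{1}{13135}\right) = - \frac{10439}{16569} + \left(-15 + 38088\right) \left(- \frac{1}{13135}\right) = - \frac{10439}{16569} + 38073 \left(- \frac{1}{13135}\right) = - \frac{10439}{16569} - \frac{1029}{355} = - \frac{20755346}{5881995}$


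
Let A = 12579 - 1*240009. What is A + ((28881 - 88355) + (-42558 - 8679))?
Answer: -338141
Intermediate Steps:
A = -227430 (A = 12579 - 240009 = -227430)
A + ((28881 - 88355) + (-42558 - 8679)) = -227430 + ((28881 - 88355) + (-42558 - 8679)) = -227430 + (-59474 - 51237) = -227430 - 110711 = -338141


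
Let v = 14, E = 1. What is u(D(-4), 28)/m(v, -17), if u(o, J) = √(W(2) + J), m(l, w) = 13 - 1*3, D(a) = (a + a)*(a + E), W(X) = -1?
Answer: 3*√3/10 ≈ 0.51962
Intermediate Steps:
D(a) = 2*a*(1 + a) (D(a) = (a + a)*(a + 1) = (2*a)*(1 + a) = 2*a*(1 + a))
m(l, w) = 10 (m(l, w) = 13 - 3 = 10)
u(o, J) = √(-1 + J)
u(D(-4), 28)/m(v, -17) = √(-1 + 28)/10 = √27*(⅒) = (3*√3)*(⅒) = 3*√3/10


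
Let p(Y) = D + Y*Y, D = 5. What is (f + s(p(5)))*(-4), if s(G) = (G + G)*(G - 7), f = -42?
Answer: -5352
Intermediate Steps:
p(Y) = 5 + Y² (p(Y) = 5 + Y*Y = 5 + Y²)
s(G) = 2*G*(-7 + G) (s(G) = (2*G)*(-7 + G) = 2*G*(-7 + G))
(f + s(p(5)))*(-4) = (-42 + 2*(5 + 5²)*(-7 + (5 + 5²)))*(-4) = (-42 + 2*(5 + 25)*(-7 + (5 + 25)))*(-4) = (-42 + 2*30*(-7 + 30))*(-4) = (-42 + 2*30*23)*(-4) = (-42 + 1380)*(-4) = 1338*(-4) = -5352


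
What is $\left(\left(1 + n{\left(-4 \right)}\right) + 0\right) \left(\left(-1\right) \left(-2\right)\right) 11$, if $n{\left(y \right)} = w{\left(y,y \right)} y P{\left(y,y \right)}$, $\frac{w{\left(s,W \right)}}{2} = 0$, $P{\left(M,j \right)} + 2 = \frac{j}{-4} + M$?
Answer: $22$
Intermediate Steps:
$P{\left(M,j \right)} = -2 + M - \frac{j}{4}$ ($P{\left(M,j \right)} = -2 + \left(\frac{j}{-4} + M\right) = -2 + \left(j \left(- \frac{1}{4}\right) + M\right) = -2 + \left(- \frac{j}{4} + M\right) = -2 + \left(M - \frac{j}{4}\right) = -2 + M - \frac{j}{4}$)
$w{\left(s,W \right)} = 0$ ($w{\left(s,W \right)} = 2 \cdot 0 = 0$)
$n{\left(y \right)} = 0$ ($n{\left(y \right)} = 0 y \left(-2 + y - \frac{y}{4}\right) = 0 \left(-2 + \frac{3 y}{4}\right) = 0$)
$\left(\left(1 + n{\left(-4 \right)}\right) + 0\right) \left(\left(-1\right) \left(-2\right)\right) 11 = \left(\left(1 + 0\right) + 0\right) \left(\left(-1\right) \left(-2\right)\right) 11 = \left(1 + 0\right) 2 \cdot 11 = 1 \cdot 2 \cdot 11 = 2 \cdot 11 = 22$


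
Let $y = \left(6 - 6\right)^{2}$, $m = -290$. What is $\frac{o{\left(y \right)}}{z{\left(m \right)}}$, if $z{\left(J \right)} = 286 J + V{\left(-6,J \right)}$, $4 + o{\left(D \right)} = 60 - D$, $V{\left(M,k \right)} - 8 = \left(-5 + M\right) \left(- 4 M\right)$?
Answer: $- \frac{14}{20799} \approx -0.00067311$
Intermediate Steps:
$y = 0$ ($y = 0^{2} = 0$)
$V{\left(M,k \right)} = 8 - 4 M \left(-5 + M\right)$ ($V{\left(M,k \right)} = 8 + \left(-5 + M\right) \left(- 4 M\right) = 8 - 4 M \left(-5 + M\right)$)
$o{\left(D \right)} = 56 - D$ ($o{\left(D \right)} = -4 - \left(-60 + D\right) = 56 - D$)
$z{\left(J \right)} = -256 + 286 J$ ($z{\left(J \right)} = 286 J + \left(8 - 4 \left(-6\right)^{2} + 20 \left(-6\right)\right) = 286 J - 256 = -256 + 286 J$)
$\frac{o{\left(y \right)}}{z{\left(m \right)}} = \frac{56 - 0}{-256 + 286 \left(-290\right)} = \frac{56 + 0}{-256 - 82940} = \frac{56}{-83196} = 56 \left(- \frac{1}{83196}\right) = - \frac{14}{20799}$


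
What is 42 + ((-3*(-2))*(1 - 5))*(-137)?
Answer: 3330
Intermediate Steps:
42 + ((-3*(-2))*(1 - 5))*(-137) = 42 + (6*(-4))*(-137) = 42 - 24*(-137) = 42 + 3288 = 3330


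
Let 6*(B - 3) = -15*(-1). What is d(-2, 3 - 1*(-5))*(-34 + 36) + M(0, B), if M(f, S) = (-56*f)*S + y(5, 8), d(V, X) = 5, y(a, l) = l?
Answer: 18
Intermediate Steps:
B = 11/2 (B = 3 + (-15*(-1))/6 = 3 + (⅙)*15 = 3 + 5/2 = 11/2 ≈ 5.5000)
M(f, S) = 8 - 56*S*f (M(f, S) = (-56*f)*S + 8 = -56*S*f + 8 = 8 - 56*S*f)
d(-2, 3 - 1*(-5))*(-34 + 36) + M(0, B) = 5*(-34 + 36) + (8 - 56*11/2*0) = 5*2 + (8 + 0) = 10 + 8 = 18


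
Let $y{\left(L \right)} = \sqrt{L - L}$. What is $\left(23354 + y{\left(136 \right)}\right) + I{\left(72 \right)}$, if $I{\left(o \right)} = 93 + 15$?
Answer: $23462$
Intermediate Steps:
$I{\left(o \right)} = 108$
$y{\left(L \right)} = 0$ ($y{\left(L \right)} = \sqrt{0} = 0$)
$\left(23354 + y{\left(136 \right)}\right) + I{\left(72 \right)} = \left(23354 + 0\right) + 108 = 23354 + 108 = 23462$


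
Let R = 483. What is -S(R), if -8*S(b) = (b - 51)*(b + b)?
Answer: 52164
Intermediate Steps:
S(b) = -b*(-51 + b)/4 (S(b) = -(b - 51)*(b + b)/8 = -(-51 + b)*2*b/8 = -b*(-51 + b)/4)
-S(R) = -483*(51 - 1*483)/4 = -483*(51 - 483)/4 = -483*(-432)/4 = -1*(-52164) = 52164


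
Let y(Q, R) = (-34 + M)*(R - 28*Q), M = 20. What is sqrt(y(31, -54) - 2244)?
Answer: 2*sqrt(2666) ≈ 103.27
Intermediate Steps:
y(Q, R) = -14*R + 392*Q (y(Q, R) = (-34 + 20)*(R - 28*Q) = -14*(R - 28*Q) = -14*R + 392*Q)
sqrt(y(31, -54) - 2244) = sqrt((-14*(-54) + 392*31) - 2244) = sqrt((756 + 12152) - 2244) = sqrt(12908 - 2244) = sqrt(10664) = 2*sqrt(2666)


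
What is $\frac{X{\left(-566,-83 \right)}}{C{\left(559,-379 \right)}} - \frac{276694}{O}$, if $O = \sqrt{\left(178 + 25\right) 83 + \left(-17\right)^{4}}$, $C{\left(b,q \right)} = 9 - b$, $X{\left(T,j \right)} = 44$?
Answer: $- \frac{2}{25} - \frac{138347 \sqrt{100370}}{50185} \approx -873.45$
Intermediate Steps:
$O = \sqrt{100370}$ ($O = \sqrt{203 \cdot 83 + 83521} = \sqrt{16849 + 83521} = \sqrt{100370} \approx 316.81$)
$\frac{X{\left(-566,-83 \right)}}{C{\left(559,-379 \right)}} - \frac{276694}{O} = \frac{44}{9 - 559} - \frac{276694}{\sqrt{100370}} = \frac{44}{9 - 559} - 276694 \frac{\sqrt{100370}}{100370} = \frac{44}{-550} - \frac{138347 \sqrt{100370}}{50185} = 44 \left(- \frac{1}{550}\right) - \frac{138347 \sqrt{100370}}{50185} = - \frac{2}{25} - \frac{138347 \sqrt{100370}}{50185}$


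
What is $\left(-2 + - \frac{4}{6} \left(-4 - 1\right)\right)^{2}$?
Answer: $\frac{16}{9} \approx 1.7778$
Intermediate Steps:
$\left(-2 + - \frac{4}{6} \left(-4 - 1\right)\right)^{2} = \left(-2 + \left(-4\right) \frac{1}{6} \left(-5\right)\right)^{2} = \left(-2 - - \frac{10}{3}\right)^{2} = \left(-2 + \frac{10}{3}\right)^{2} = \left(\frac{4}{3}\right)^{2} = \frac{16}{9}$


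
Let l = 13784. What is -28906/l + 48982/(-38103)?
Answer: -888286603/262605876 ≈ -3.3826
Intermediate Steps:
-28906/l + 48982/(-38103) = -28906/13784 + 48982/(-38103) = -28906*1/13784 + 48982*(-1/38103) = -14453/6892 - 48982/38103 = -888286603/262605876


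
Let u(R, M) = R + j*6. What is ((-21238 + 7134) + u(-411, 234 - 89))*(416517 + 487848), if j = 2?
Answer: -13116005595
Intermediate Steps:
u(R, M) = 12 + R (u(R, M) = R + 2*6 = R + 12 = 12 + R)
((-21238 + 7134) + u(-411, 234 - 89))*(416517 + 487848) = ((-21238 + 7134) + (12 - 411))*(416517 + 487848) = (-14104 - 399)*904365 = -14503*904365 = -13116005595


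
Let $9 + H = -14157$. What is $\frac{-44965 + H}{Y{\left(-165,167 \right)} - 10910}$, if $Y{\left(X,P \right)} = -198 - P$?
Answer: $\frac{59131}{11275} \approx 5.2444$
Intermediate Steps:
$H = -14166$ ($H = -9 - 14157 = -14166$)
$\frac{-44965 + H}{Y{\left(-165,167 \right)} - 10910} = \frac{-44965 - 14166}{\left(-198 - 167\right) - 10910} = - \frac{59131}{\left(-198 - 167\right) - 10910} = - \frac{59131}{-365 - 10910} = - \frac{59131}{-11275} = \left(-59131\right) \left(- \frac{1}{11275}\right) = \frac{59131}{11275}$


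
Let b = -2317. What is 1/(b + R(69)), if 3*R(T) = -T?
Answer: -1/2340 ≈ -0.00042735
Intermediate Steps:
R(T) = -T/3 (R(T) = (-T)/3 = -T/3)
1/(b + R(69)) = 1/(-2317 - 1/3*69) = 1/(-2317 - 23) = 1/(-2340) = -1/2340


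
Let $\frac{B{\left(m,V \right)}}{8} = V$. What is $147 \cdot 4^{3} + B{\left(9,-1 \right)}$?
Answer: $9400$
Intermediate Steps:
$B{\left(m,V \right)} = 8 V$
$147 \cdot 4^{3} + B{\left(9,-1 \right)} = 147 \cdot 4^{3} + 8 \left(-1\right) = 147 \cdot 64 - 8 = 9408 - 8 = 9400$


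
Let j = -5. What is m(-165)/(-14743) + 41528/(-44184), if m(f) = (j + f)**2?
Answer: -236145613/81425589 ≈ -2.9001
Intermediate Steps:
m(f) = (-5 + f)**2
m(-165)/(-14743) + 41528/(-44184) = (-5 - 165)**2/(-14743) + 41528/(-44184) = (-170)**2*(-1/14743) + 41528*(-1/44184) = 28900*(-1/14743) - 5191/5523 = -28900/14743 - 5191/5523 = -236145613/81425589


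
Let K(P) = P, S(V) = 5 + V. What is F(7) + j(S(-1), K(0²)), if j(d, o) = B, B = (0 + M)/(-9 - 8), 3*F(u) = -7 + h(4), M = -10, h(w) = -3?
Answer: -140/51 ≈ -2.7451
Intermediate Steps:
F(u) = -10/3 (F(u) = (-7 - 3)/3 = (⅓)*(-10) = -10/3)
B = 10/17 (B = (0 - 10)/(-9 - 8) = -10/(-17) = -10*(-1/17) = 10/17 ≈ 0.58823)
j(d, o) = 10/17
F(7) + j(S(-1), K(0²)) = -10/3 + 10/17 = -140/51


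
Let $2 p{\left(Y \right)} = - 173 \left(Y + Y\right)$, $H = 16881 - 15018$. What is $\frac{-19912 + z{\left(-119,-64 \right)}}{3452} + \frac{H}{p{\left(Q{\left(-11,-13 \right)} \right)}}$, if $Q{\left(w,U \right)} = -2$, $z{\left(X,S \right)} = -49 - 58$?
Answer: $- \frac{247749}{597196} \approx -0.41485$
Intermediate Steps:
$z{\left(X,S \right)} = -107$
$H = 1863$ ($H = 16881 - 15018 = 1863$)
$p{\left(Y \right)} = - 173 Y$ ($p{\left(Y \right)} = \frac{\left(-173\right) \left(Y + Y\right)}{2} = \frac{\left(-173\right) 2 Y}{2} = \frac{\left(-346\right) Y}{2} = - 173 Y$)
$\frac{-19912 + z{\left(-119,-64 \right)}}{3452} + \frac{H}{p{\left(Q{\left(-11,-13 \right)} \right)}} = \frac{-19912 - 107}{3452} + \frac{1863}{\left(-173\right) \left(-2\right)} = \left(-20019\right) \frac{1}{3452} + \frac{1863}{346} = - \frac{20019}{3452} + 1863 \cdot \frac{1}{346} = - \frac{20019}{3452} + \frac{1863}{346} = - \frac{247749}{597196}$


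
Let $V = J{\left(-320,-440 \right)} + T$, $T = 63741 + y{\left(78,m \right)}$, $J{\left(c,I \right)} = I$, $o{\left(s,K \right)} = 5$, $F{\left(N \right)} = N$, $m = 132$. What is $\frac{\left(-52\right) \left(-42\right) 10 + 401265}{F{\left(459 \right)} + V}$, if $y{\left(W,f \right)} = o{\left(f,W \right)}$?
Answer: $\frac{28207}{4251} \approx 6.6354$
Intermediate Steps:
$y{\left(W,f \right)} = 5$
$T = 63746$ ($T = 63741 + 5 = 63746$)
$V = 63306$ ($V = -440 + 63746 = 63306$)
$\frac{\left(-52\right) \left(-42\right) 10 + 401265}{F{\left(459 \right)} + V} = \frac{\left(-52\right) \left(-42\right) 10 + 401265}{459 + 63306} = \frac{2184 \cdot 10 + 401265}{63765} = \left(21840 + 401265\right) \frac{1}{63765} = 423105 \cdot \frac{1}{63765} = \frac{28207}{4251}$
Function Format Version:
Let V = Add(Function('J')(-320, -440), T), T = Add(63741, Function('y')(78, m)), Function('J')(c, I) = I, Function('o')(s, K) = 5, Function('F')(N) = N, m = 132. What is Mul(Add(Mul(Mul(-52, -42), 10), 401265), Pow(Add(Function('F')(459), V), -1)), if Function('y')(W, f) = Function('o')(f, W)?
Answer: Rational(28207, 4251) ≈ 6.6354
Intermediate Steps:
Function('y')(W, f) = 5
T = 63746 (T = Add(63741, 5) = 63746)
V = 63306 (V = Add(-440, 63746) = 63306)
Mul(Add(Mul(Mul(-52, -42), 10), 401265), Pow(Add(Function('F')(459), V), -1)) = Mul(Add(Mul(Mul(-52, -42), 10), 401265), Pow(Add(459, 63306), -1)) = Mul(Add(Mul(2184, 10), 401265), Pow(63765, -1)) = Mul(Add(21840, 401265), Rational(1, 63765)) = Mul(423105, Rational(1, 63765)) = Rational(28207, 4251)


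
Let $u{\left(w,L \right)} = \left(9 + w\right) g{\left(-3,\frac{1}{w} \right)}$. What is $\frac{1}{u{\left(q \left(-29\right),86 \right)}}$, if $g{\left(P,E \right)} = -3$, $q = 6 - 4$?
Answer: $\frac{1}{147} \approx 0.0068027$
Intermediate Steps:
$q = 2$ ($q = 6 - 4 = 2$)
$u{\left(w,L \right)} = -27 - 3 w$ ($u{\left(w,L \right)} = \left(9 + w\right) \left(-3\right) = -27 - 3 w$)
$\frac{1}{u{\left(q \left(-29\right),86 \right)}} = \frac{1}{-27 - 3 \cdot 2 \left(-29\right)} = \frac{1}{-27 - -174} = \frac{1}{-27 + 174} = \frac{1}{147}$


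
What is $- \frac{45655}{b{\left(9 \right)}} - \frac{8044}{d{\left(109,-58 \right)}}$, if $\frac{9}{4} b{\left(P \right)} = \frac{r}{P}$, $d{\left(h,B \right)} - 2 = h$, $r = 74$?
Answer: $- \frac{11158517}{888} \approx -12566.0$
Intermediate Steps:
$d{\left(h,B \right)} = 2 + h$
$b{\left(P \right)} = \frac{296}{9 P}$ ($b{\left(P \right)} = \frac{4 \frac{74}{P}}{9} = \frac{296}{9 P}$)
$- \frac{45655}{b{\left(9 \right)}} - \frac{8044}{d{\left(109,-58 \right)}} = - \frac{45655}{\frac{296}{9} \cdot \frac{1}{9}} - \frac{8044}{2 + 109} = - \frac{45655}{\frac{296}{9} \cdot \frac{1}{9}} - \frac{8044}{111} = - \frac{45655}{\frac{296}{81}} - \frac{8044}{111} = \left(-45655\right) \frac{81}{296} - \frac{8044}{111} = - \frac{3698055}{296} - \frac{8044}{111} = - \frac{11158517}{888}$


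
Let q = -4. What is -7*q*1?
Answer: 28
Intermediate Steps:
-7*q*1 = -7*(-4)*1 = 28*1 = 28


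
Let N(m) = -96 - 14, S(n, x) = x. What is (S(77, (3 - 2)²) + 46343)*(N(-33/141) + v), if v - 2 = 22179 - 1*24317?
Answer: -104088624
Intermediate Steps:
N(m) = -110
v = -2136 (v = 2 + (22179 - 1*24317) = 2 + (22179 - 24317) = 2 - 2138 = -2136)
(S(77, (3 - 2)²) + 46343)*(N(-33/141) + v) = ((3 - 2)² + 46343)*(-110 - 2136) = (1² + 46343)*(-2246) = (1 + 46343)*(-2246) = 46344*(-2246) = -104088624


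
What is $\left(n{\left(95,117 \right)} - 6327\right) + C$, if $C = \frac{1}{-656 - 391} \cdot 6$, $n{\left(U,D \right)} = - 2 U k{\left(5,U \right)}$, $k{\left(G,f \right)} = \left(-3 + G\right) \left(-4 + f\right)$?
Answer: $- \frac{14276545}{349} \approx -40907.0$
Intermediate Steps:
$k{\left(G,f \right)} = \left(-4 + f\right) \left(-3 + G\right)$
$n{\left(U,D \right)} = - 2 U \left(-8 + 2 U\right)$ ($n{\left(U,D \right)} = - 2 U \left(12 - 20 - 3 U + 5 U\right) = - 2 U \left(-8 + 2 U\right)$)
$C = - \frac{2}{349}$ ($C = \frac{1}{-1047} \cdot 6 = \left(- \frac{1}{1047}\right) 6 = - \frac{2}{349} \approx -0.0057307$)
$\left(n{\left(95,117 \right)} - 6327\right) + C = \left(4 \cdot 95 \left(4 - 95\right) - 6327\right) - \frac{2}{349} = \left(4 \cdot 95 \left(-91\right) - 6327\right) - \frac{2}{349} = \left(-34580 - 6327\right) - \frac{2}{349} = -40907 - \frac{2}{349} = - \frac{14276545}{349}$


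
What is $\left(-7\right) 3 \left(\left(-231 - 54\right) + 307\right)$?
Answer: $-462$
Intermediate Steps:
$\left(-7\right) 3 \left(\left(-231 - 54\right) + 307\right) = - 21 \left(-285 + 307\right) = \left(-21\right) 22 = -462$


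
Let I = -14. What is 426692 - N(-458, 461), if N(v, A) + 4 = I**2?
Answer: 426500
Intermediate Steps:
N(v, A) = 192 (N(v, A) = -4 + (-14)**2 = -4 + 196 = 192)
426692 - N(-458, 461) = 426692 - 1*192 = 426692 - 192 = 426500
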